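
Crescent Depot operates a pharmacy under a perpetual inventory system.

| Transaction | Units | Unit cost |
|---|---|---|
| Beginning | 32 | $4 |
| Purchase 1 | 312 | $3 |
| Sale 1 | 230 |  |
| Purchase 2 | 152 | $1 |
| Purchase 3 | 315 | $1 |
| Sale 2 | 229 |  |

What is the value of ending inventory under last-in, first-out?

Sale 1 (230) [LIFO — newest first]: 230 @ $3 = $690
Sale 2 (229) [LIFO — newest first]: 229 @ $1 = $229
Total COGS = $690 + $229 = $919
Ending inventory: 32 @ $4 + 82 @ $3 + 152 @ $1 + 86 @ $1 = $612

Ending inventory = $612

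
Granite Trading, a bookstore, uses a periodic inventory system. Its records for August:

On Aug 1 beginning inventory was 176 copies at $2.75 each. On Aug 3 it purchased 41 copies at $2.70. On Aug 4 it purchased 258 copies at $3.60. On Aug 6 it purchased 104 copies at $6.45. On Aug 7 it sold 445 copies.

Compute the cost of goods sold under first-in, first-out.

COGS = $1,415.50

Aug 7, 445 sold [FIFO — oldest first]: 176 @ $2.75 + 41 @ $2.70 + 228 @ $3.60 = $1,415.50
Ending inventory: 30 @ $3.60 + 104 @ $6.45 = $778.80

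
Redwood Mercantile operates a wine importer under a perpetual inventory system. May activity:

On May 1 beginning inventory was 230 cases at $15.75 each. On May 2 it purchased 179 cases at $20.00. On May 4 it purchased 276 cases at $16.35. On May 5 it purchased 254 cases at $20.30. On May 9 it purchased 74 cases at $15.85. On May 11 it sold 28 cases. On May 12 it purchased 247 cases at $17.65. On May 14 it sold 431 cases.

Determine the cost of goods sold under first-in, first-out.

May 11, 28 sold [FIFO — oldest first]: 28 @ $15.75 = $441.00
May 14, 431 sold [FIFO — oldest first]: 202 @ $15.75 + 179 @ $20.00 + 50 @ $16.35 = $7,579.00
Total COGS = $441.00 + $7,579.00 = $8,020.00
Ending inventory: 226 @ $16.35 + 254 @ $20.30 + 74 @ $15.85 + 247 @ $17.65 = $14,383.75
Check: goods available $22,403.75 = COGS $8,020.00 + ending $14,383.75

COGS = $8,020.00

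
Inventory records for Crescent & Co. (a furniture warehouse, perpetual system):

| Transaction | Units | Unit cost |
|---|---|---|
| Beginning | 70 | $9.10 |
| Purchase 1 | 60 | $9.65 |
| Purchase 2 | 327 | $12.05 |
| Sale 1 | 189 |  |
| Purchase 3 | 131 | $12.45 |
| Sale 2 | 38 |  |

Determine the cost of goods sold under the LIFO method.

Sale 1 (189) [LIFO — newest first]: 189 @ $12.05 = $2,277.45
Sale 2 (38) [LIFO — newest first]: 38 @ $12.45 = $473.10
Total COGS = $2,277.45 + $473.10 = $2,750.55
Ending inventory: 70 @ $9.10 + 60 @ $9.65 + 138 @ $12.05 + 93 @ $12.45 = $4,036.75
Check: goods available $6,787.30 = COGS $2,750.55 + ending $4,036.75

COGS = $2,750.55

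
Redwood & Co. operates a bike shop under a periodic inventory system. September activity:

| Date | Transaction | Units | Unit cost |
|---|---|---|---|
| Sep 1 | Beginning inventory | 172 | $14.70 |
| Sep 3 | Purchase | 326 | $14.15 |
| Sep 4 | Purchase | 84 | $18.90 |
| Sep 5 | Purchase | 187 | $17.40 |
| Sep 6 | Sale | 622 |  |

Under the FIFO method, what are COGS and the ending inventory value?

COGS = $9,424.90; ending inventory = $2,557.80

Sep 6, 622 sold [FIFO — oldest first]: 172 @ $14.70 + 326 @ $14.15 + 84 @ $18.90 + 40 @ $17.40 = $9,424.90
Ending inventory: 147 @ $17.40 = $2,557.80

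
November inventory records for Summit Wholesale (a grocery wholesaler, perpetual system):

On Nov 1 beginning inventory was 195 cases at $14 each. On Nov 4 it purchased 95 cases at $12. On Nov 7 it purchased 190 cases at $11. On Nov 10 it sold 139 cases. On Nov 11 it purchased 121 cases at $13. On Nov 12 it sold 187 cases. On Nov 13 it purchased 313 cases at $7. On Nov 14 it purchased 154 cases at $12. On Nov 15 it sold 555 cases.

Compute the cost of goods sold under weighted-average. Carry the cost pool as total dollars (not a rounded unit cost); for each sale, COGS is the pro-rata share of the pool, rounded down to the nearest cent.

COGS = $9,682.94

After Nov 1: 195 on hand, pool $2,730.00 (≈ $14.0000 each)
After Nov 4: 290 on hand, pool $3,870.00 (≈ $13.3448 each)
After Nov 7: 480 on hand, pool $5,960.00 (≈ $12.4167 each)
Nov 10, sell 139: 139/480 × $5,960.00 → $1,725.91
After Nov 11: 462 on hand, pool $5,807.09 (≈ $12.5695 each)
Nov 12, sell 187: 187/462 × $5,807.09 → $2,350.48
After Nov 13: 588 on hand, pool $5,647.61 (≈ $9.6048 each)
After Nov 14: 742 on hand, pool $7,495.61 (≈ $10.1019 each)
Nov 15, sell 555: 555/742 × $7,495.61 → $5,606.55
Total COGS = $1,725.91 + $2,350.48 + $5,606.55 = $9,682.94
Ending inventory (cost pool remaining) = $1,889.06
Check: goods available $11,572.00 = COGS $9,682.94 + ending $1,889.06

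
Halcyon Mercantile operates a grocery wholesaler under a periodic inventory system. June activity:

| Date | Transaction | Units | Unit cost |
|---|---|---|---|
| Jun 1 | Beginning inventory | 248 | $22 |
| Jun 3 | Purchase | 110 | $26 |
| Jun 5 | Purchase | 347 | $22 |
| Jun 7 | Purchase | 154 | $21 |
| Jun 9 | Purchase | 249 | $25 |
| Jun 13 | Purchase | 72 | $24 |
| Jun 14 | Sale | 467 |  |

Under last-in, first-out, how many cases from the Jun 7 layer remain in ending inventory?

8

Jun 14, 467 sold [LIFO — newest first]: 72 @ $24 + 249 @ $25 + 146 @ $21 = $11,019
Ending inventory: 248 @ $22 + 110 @ $26 + 347 @ $22 + 8 @ $21 = $16,118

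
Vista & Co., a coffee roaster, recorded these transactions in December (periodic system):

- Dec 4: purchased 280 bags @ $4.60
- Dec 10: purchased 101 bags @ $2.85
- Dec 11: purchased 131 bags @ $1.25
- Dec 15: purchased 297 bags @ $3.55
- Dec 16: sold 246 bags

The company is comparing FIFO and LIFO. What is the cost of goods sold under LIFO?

COGS = $873.30

FIFO COGS: 246 @ $4.60 = $1,131.60
LIFO COGS: 246 @ $3.55 = $873.30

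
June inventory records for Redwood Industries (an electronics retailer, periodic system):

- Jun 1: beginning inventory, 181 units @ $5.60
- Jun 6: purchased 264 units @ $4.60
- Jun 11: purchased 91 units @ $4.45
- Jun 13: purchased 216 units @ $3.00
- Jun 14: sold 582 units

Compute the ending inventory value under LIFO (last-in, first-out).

Ending inventory = $952.00

Jun 14, 582 sold [LIFO — newest first]: 216 @ $3.00 + 91 @ $4.45 + 264 @ $4.60 + 11 @ $5.60 = $2,328.95
Ending inventory: 170 @ $5.60 = $952.00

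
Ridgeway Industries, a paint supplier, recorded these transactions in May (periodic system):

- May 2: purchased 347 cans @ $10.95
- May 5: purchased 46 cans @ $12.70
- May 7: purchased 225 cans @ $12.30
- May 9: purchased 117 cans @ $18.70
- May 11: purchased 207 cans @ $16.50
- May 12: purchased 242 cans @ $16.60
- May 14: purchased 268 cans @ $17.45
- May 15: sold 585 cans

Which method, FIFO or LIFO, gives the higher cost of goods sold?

FIFO COGS: 347 @ $10.95 + 46 @ $12.70 + 192 @ $12.30 = $6,745.45
LIFO COGS: 268 @ $17.45 + 242 @ $16.60 + 75 @ $16.50 = $9,931.30

LIFO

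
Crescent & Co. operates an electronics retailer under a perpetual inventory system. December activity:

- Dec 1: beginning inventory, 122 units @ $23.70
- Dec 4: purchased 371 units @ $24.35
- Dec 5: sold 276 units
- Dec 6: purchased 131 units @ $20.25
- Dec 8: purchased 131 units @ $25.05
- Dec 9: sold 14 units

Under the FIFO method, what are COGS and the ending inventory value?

COGS = $6,982.20; ending inventory = $10,877.35

Dec 5, 276 sold [FIFO — oldest first]: 122 @ $23.70 + 154 @ $24.35 = $6,641.30
Dec 9, 14 sold [FIFO — oldest first]: 14 @ $24.35 = $340.90
Total COGS = $6,641.30 + $340.90 = $6,982.20
Ending inventory: 203 @ $24.35 + 131 @ $20.25 + 131 @ $25.05 = $10,877.35
Check: goods available $17,859.55 = COGS $6,982.20 + ending $10,877.35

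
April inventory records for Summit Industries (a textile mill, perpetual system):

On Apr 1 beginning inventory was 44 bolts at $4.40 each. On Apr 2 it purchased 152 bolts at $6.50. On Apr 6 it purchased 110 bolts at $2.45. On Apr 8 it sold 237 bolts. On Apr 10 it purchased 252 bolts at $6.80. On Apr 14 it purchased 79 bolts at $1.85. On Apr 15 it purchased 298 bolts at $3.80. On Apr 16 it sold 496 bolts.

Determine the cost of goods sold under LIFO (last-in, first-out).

Apr 8, 237 sold [LIFO — newest first]: 110 @ $2.45 + 127 @ $6.50 = $1,095.00
Apr 16, 496 sold [LIFO — newest first]: 298 @ $3.80 + 79 @ $1.85 + 119 @ $6.80 = $2,087.75
Total COGS = $1,095.00 + $2,087.75 = $3,182.75
Ending inventory: 44 @ $4.40 + 25 @ $6.50 + 133 @ $6.80 = $1,260.50
Check: goods available $4,443.25 = COGS $3,182.75 + ending $1,260.50

COGS = $3,182.75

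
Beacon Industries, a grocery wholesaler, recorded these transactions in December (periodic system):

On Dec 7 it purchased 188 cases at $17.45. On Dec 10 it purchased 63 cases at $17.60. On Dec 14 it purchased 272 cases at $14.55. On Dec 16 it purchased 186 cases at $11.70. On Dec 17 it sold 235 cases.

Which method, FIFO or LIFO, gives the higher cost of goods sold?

FIFO COGS: 188 @ $17.45 + 47 @ $17.60 = $4,107.80
LIFO COGS: 186 @ $11.70 + 49 @ $14.55 = $2,889.15

FIFO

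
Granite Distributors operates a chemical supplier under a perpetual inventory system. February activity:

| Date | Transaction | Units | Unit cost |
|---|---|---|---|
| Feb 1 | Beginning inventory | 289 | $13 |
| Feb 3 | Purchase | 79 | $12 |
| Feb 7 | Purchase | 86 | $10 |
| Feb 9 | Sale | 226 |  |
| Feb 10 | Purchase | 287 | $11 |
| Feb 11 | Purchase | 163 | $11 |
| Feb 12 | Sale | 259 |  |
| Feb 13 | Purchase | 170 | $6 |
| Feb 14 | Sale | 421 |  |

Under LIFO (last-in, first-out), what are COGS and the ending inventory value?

COGS = $9,351; ending inventory = $2,184

Feb 9, 226 sold [LIFO — newest first]: 86 @ $10 + 79 @ $12 + 61 @ $13 = $2,601
Feb 12, 259 sold [LIFO — newest first]: 163 @ $11 + 96 @ $11 = $2,849
Feb 14, 421 sold [LIFO — newest first]: 170 @ $6 + 191 @ $11 + 60 @ $13 = $3,901
Total COGS = $2,601 + $2,849 + $3,901 = $9,351
Ending inventory: 168 @ $13 = $2,184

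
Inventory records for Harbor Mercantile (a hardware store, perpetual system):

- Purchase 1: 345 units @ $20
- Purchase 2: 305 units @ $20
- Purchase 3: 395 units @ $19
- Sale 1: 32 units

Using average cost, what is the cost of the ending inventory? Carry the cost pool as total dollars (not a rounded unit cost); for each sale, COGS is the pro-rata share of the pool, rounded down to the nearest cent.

After Purchase 1: 345 on hand, pool $6,900.00 (≈ $20.0000 each)
After Purchase 2: 650 on hand, pool $13,000.00 (≈ $20.0000 each)
After Purchase 3: 1045 on hand, pool $20,505.00 (≈ $19.6220 each)
Sale 1, sell 32: 32/1045 × $20,505.00 → $627.90
Ending inventory (cost pool remaining) = $19,877.10

Ending inventory = $19,877.10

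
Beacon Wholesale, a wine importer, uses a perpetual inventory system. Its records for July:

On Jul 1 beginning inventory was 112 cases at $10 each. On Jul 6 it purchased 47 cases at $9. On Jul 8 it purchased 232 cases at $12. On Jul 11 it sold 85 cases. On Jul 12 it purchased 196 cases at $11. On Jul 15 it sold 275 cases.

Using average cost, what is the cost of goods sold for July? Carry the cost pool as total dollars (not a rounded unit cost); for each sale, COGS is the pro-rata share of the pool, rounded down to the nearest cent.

COGS = $3,976.79

After Jul 1: 112 on hand, pool $1,120.00 (≈ $10.0000 each)
After Jul 6: 159 on hand, pool $1,543.00 (≈ $9.7044 each)
After Jul 8: 391 on hand, pool $4,327.00 (≈ $11.0665 each)
Jul 11, sell 85: 85/391 × $4,327.00 → $940.65
After Jul 12: 502 on hand, pool $5,542.35 (≈ $11.0405 each)
Jul 15, sell 275: 275/502 × $5,542.35 → $3,036.14
Total COGS = $940.65 + $3,036.14 = $3,976.79
Ending inventory (cost pool remaining) = $2,506.21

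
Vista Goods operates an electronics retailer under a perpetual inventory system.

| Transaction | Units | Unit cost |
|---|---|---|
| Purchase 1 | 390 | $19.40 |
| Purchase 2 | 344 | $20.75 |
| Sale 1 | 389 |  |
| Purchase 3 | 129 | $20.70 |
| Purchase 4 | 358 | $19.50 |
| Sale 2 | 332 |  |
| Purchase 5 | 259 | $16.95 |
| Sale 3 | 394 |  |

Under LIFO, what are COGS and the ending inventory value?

Sale 1 (389) [LIFO — newest first]: 344 @ $20.75 + 45 @ $19.40 = $8,011.00
Sale 2 (332) [LIFO — newest first]: 332 @ $19.50 = $6,474.00
Sale 3 (394) [LIFO — newest first]: 259 @ $16.95 + 26 @ $19.50 + 109 @ $20.70 = $7,153.35
Total COGS = $8,011.00 + $6,474.00 + $7,153.35 = $21,638.35
Ending inventory: 345 @ $19.40 + 20 @ $20.70 = $7,107.00
Check: goods available $28,745.35 = COGS $21,638.35 + ending $7,107.00

COGS = $21,638.35; ending inventory = $7,107.00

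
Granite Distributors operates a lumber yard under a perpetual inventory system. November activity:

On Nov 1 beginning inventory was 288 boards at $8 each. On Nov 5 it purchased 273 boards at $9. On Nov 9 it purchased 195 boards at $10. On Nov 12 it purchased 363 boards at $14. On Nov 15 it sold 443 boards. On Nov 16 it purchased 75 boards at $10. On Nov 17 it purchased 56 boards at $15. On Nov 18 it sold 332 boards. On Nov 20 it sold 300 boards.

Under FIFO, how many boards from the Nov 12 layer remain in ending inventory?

44

Nov 15, 443 sold [FIFO — oldest first]: 288 @ $8 + 155 @ $9 = $3,699
Nov 18, 332 sold [FIFO — oldest first]: 118 @ $9 + 195 @ $10 + 19 @ $14 = $3,278
Nov 20, 300 sold [FIFO — oldest first]: 300 @ $14 = $4,200
Total COGS = $3,699 + $3,278 + $4,200 = $11,177
Ending inventory: 44 @ $14 + 75 @ $10 + 56 @ $15 = $2,206
Check: goods available $13,383 = COGS $11,177 + ending $2,206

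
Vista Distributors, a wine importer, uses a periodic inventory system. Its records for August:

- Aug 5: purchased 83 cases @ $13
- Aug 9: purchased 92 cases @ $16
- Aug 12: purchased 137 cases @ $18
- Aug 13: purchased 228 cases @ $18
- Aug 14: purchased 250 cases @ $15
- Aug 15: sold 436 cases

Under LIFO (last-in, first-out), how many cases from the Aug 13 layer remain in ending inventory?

42

Aug 15, 436 sold [LIFO — newest first]: 250 @ $15 + 186 @ $18 = $7,098
Ending inventory: 83 @ $13 + 92 @ $16 + 137 @ $18 + 42 @ $18 = $5,773
Check: goods available $12,871 = COGS $7,098 + ending $5,773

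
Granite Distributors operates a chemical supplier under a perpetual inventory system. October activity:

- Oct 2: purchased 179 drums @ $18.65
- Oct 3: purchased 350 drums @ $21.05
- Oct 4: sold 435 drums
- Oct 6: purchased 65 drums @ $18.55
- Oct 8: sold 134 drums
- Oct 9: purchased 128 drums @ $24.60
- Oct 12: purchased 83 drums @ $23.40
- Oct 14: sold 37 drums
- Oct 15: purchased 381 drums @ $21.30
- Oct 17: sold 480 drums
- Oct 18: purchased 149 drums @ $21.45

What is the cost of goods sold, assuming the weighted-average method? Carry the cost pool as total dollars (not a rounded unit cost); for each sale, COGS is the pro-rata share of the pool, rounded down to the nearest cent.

COGS = $22,907.51

After Oct 2: 179 on hand, pool $3,338.35 (≈ $18.6500 each)
After Oct 3: 529 on hand, pool $10,705.85 (≈ $20.2379 each)
Oct 4, sell 435: 435/529 × $10,705.85 → $8,803.48
After Oct 6: 159 on hand, pool $3,108.12 (≈ $19.5479 each)
Oct 8, sell 134: 134/159 × $3,108.12 → $2,619.42
After Oct 9: 153 on hand, pool $3,637.50 (≈ $23.7745 each)
After Oct 12: 236 on hand, pool $5,579.70 (≈ $23.6428 each)
Oct 14, sell 37: 37/236 × $5,579.70 → $874.78
After Oct 15: 580 on hand, pool $12,820.22 (≈ $22.1038 each)
Oct 17, sell 480: 480/580 × $12,820.22 → $10,609.83
After Oct 18: 249 on hand, pool $5,406.44 (≈ $21.7126 each)
Total COGS = $8,803.48 + $2,619.42 + $874.78 + $10,609.83 = $22,907.51
Ending inventory (cost pool remaining) = $5,406.44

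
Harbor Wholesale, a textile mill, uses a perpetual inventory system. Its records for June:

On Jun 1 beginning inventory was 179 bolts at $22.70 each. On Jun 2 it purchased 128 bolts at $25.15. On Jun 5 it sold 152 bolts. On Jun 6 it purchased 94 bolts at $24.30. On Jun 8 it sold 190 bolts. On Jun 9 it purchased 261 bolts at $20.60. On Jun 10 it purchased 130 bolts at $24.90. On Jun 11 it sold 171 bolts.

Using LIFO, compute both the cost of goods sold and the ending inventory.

COGS = $12,309.00; ending inventory = $5,871.30

Jun 5, 152 sold [LIFO — newest first]: 128 @ $25.15 + 24 @ $22.70 = $3,764.00
Jun 8, 190 sold [LIFO — newest first]: 94 @ $24.30 + 96 @ $22.70 = $4,463.40
Jun 11, 171 sold [LIFO — newest first]: 130 @ $24.90 + 41 @ $20.60 = $4,081.60
Total COGS = $3,764.00 + $4,463.40 + $4,081.60 = $12,309.00
Ending inventory: 59 @ $22.70 + 220 @ $20.60 = $5,871.30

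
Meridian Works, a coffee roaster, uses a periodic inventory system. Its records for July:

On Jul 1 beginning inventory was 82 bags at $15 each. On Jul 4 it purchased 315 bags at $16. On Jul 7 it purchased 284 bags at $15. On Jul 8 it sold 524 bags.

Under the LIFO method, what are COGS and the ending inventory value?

COGS = $8,100; ending inventory = $2,430

Jul 8, 524 sold [LIFO — newest first]: 284 @ $15 + 240 @ $16 = $8,100
Ending inventory: 82 @ $15 + 75 @ $16 = $2,430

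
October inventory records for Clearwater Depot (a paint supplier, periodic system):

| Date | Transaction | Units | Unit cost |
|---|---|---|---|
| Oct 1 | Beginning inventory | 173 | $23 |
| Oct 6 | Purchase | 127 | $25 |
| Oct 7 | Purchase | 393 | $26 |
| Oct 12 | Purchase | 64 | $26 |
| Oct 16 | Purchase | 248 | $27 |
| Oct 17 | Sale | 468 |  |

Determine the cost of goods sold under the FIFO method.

Oct 17, 468 sold [FIFO — oldest first]: 173 @ $23 + 127 @ $25 + 168 @ $26 = $11,522
Ending inventory: 225 @ $26 + 64 @ $26 + 248 @ $27 = $14,210
Check: goods available $25,732 = COGS $11,522 + ending $14,210

COGS = $11,522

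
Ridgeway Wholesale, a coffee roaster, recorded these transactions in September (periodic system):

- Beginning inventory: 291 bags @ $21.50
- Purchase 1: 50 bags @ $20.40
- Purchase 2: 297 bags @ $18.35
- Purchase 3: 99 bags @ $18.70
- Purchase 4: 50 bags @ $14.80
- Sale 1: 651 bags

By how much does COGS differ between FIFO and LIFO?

FIFO COGS: 291 @ $21.50 + 50 @ $20.40 + 297 @ $18.35 + 13 @ $18.70 = $12,969.55
LIFO COGS: 50 @ $14.80 + 99 @ $18.70 + 297 @ $18.35 + 50 @ $20.40 + 155 @ $21.50 = $12,393.75
Difference = |$12,969.55 − $12,393.75| = $575.80

$575.80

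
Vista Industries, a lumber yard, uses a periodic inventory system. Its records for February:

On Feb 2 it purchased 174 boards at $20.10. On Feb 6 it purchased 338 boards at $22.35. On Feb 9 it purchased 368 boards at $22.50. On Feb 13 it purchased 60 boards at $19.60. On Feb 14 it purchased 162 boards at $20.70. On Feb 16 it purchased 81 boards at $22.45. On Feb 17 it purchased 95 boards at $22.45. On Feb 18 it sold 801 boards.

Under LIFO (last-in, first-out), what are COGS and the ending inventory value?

Feb 18, 801 sold [LIFO — newest first]: 95 @ $22.45 + 81 @ $22.45 + 162 @ $20.70 + 60 @ $19.60 + 368 @ $22.50 + 35 @ $22.35 = $17,542.85
Ending inventory: 174 @ $20.10 + 303 @ $22.35 = $10,269.45

COGS = $17,542.85; ending inventory = $10,269.45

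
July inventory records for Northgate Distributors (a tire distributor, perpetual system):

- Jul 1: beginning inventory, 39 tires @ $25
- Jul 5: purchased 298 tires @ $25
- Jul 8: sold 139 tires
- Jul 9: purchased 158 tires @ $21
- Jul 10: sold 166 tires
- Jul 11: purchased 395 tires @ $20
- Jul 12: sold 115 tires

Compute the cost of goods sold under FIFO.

Jul 8, 139 sold [FIFO — oldest first]: 39 @ $25 + 100 @ $25 = $3,475
Jul 10, 166 sold [FIFO — oldest first]: 166 @ $25 = $4,150
Jul 12, 115 sold [FIFO — oldest first]: 32 @ $25 + 83 @ $21 = $2,543
Total COGS = $3,475 + $4,150 + $2,543 = $10,168
Ending inventory: 75 @ $21 + 395 @ $20 = $9,475
Check: goods available $19,643 = COGS $10,168 + ending $9,475

COGS = $10,168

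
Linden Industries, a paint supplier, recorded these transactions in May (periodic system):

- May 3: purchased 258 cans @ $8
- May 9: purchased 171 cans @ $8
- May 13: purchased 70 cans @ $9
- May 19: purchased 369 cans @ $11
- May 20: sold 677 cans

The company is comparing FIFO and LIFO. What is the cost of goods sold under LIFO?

FIFO COGS: 258 @ $8 + 171 @ $8 + 70 @ $9 + 178 @ $11 = $6,020
LIFO COGS: 369 @ $11 + 70 @ $9 + 171 @ $8 + 67 @ $8 = $6,593

COGS = $6,593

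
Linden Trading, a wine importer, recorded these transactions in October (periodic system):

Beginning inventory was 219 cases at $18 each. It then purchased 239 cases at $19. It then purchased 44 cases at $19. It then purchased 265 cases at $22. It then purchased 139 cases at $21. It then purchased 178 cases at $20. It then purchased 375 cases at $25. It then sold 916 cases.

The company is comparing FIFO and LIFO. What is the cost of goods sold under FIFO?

COGS = $18,268

FIFO COGS: 219 @ $18 + 239 @ $19 + 44 @ $19 + 265 @ $22 + 139 @ $21 + 10 @ $20 = $18,268
LIFO COGS: 375 @ $25 + 178 @ $20 + 139 @ $21 + 224 @ $22 = $20,782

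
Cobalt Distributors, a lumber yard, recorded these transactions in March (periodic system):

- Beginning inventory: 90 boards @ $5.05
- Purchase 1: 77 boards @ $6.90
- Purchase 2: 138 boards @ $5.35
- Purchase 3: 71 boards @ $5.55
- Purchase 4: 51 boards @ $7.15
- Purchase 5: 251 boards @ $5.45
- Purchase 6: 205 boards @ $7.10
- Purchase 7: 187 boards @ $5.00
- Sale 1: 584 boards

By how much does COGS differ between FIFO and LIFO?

$98.45

FIFO COGS: 90 @ $5.05 + 77 @ $6.90 + 138 @ $5.35 + 71 @ $5.55 + 51 @ $7.15 + 157 @ $5.45 = $3,338.45
LIFO COGS: 187 @ $5.00 + 205 @ $7.10 + 192 @ $5.45 = $3,436.90
Difference = |$3,338.45 − $3,436.90| = $98.45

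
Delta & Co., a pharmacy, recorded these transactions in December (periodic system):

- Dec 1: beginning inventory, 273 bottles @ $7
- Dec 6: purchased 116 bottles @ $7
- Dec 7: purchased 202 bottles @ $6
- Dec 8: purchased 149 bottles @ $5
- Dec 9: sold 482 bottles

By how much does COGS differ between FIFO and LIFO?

FIFO COGS: 273 @ $7 + 116 @ $7 + 93 @ $6 = $3,281
LIFO COGS: 149 @ $5 + 202 @ $6 + 116 @ $7 + 15 @ $7 = $2,874
Difference = |$3,281 − $2,874| = $407

$407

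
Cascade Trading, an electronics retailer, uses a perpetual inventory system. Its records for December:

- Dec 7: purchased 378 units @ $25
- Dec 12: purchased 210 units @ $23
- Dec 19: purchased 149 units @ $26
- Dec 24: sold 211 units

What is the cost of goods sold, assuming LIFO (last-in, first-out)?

Dec 24, 211 sold [LIFO — newest first]: 149 @ $26 + 62 @ $23 = $5,300
Ending inventory: 378 @ $25 + 148 @ $23 = $12,854

COGS = $5,300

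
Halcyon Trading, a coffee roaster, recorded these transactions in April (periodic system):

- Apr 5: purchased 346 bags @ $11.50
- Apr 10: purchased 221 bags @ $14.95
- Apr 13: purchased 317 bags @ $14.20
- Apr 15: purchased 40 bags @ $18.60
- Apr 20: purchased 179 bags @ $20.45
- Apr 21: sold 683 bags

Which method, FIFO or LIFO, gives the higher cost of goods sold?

LIFO

FIFO COGS: 346 @ $11.50 + 221 @ $14.95 + 116 @ $14.20 = $8,930.15
LIFO COGS: 179 @ $20.45 + 40 @ $18.60 + 317 @ $14.20 + 147 @ $14.95 = $11,103.60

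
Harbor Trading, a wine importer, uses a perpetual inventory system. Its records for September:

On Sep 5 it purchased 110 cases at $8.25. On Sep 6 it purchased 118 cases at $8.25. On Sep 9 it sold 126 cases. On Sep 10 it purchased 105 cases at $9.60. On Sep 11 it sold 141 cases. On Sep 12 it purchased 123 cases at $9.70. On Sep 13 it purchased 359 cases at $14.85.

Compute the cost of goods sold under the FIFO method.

Sep 9, 126 sold [FIFO — oldest first]: 110 @ $8.25 + 16 @ $8.25 = $1,039.50
Sep 11, 141 sold [FIFO — oldest first]: 102 @ $8.25 + 39 @ $9.60 = $1,215.90
Total COGS = $1,039.50 + $1,215.90 = $2,255.40
Ending inventory: 66 @ $9.60 + 123 @ $9.70 + 359 @ $14.85 = $7,157.85

COGS = $2,255.40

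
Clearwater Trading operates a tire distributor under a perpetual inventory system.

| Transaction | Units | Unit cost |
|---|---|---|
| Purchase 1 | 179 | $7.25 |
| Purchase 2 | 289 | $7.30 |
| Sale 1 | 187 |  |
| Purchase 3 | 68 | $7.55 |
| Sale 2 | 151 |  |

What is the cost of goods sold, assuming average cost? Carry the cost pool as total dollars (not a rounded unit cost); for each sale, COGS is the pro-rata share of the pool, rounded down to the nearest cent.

COGS = $2,468.85

After Purchase 1: 179 on hand, pool $1,297.75 (≈ $7.2500 each)
After Purchase 2: 468 on hand, pool $3,407.45 (≈ $7.2809 each)
Sale 1, sell 187: 187/468 × $3,407.45 → $1,361.52
After Purchase 3: 349 on hand, pool $2,559.33 (≈ $7.3333 each)
Sale 2, sell 151: 151/349 × $2,559.33 → $1,107.33
Total COGS = $1,361.52 + $1,107.33 = $2,468.85
Ending inventory (cost pool remaining) = $1,452.00
Check: goods available $3,920.85 = COGS $2,468.85 + ending $1,452.00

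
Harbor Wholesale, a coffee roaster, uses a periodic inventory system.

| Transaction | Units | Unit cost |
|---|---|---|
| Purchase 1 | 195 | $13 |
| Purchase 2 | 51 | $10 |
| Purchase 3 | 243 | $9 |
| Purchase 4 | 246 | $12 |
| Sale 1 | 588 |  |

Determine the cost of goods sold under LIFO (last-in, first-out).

Sale 1 (588) [LIFO — newest first]: 246 @ $12 + 243 @ $9 + 51 @ $10 + 48 @ $13 = $6,273
Ending inventory: 147 @ $13 = $1,911

COGS = $6,273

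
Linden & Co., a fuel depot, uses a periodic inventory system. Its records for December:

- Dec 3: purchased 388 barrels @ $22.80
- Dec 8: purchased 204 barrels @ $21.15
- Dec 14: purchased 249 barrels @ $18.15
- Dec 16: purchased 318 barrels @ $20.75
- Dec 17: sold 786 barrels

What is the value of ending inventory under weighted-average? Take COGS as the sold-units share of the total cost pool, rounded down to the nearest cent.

Ending inventory = $7,813.65

Dec 17, sell 786: 786/1159 × $24,278.85 → $16,465.20
Ending inventory (cost pool remaining) = $7,813.65
Check: goods available $24,278.85 = COGS $16,465.20 + ending $7,813.65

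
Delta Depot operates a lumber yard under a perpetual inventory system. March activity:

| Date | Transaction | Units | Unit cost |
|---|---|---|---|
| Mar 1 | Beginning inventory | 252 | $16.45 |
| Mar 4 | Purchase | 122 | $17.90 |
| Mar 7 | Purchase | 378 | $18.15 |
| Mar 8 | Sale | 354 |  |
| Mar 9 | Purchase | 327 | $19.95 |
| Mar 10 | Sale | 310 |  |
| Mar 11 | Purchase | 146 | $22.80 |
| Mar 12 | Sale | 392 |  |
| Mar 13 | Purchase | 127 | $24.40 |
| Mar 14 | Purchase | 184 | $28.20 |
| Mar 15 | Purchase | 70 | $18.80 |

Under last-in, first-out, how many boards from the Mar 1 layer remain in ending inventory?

169

Mar 8, 354 sold [LIFO — newest first]: 354 @ $18.15 = $6,425.10
Mar 10, 310 sold [LIFO — newest first]: 310 @ $19.95 = $6,184.50
Mar 12, 392 sold [LIFO — newest first]: 146 @ $22.80 + 17 @ $19.95 + 24 @ $18.15 + 122 @ $17.90 + 83 @ $16.45 = $7,652.70
Total COGS = $6,425.10 + $6,184.50 + $7,652.70 = $20,262.30
Ending inventory: 169 @ $16.45 + 127 @ $24.40 + 184 @ $28.20 + 70 @ $18.80 = $12,383.65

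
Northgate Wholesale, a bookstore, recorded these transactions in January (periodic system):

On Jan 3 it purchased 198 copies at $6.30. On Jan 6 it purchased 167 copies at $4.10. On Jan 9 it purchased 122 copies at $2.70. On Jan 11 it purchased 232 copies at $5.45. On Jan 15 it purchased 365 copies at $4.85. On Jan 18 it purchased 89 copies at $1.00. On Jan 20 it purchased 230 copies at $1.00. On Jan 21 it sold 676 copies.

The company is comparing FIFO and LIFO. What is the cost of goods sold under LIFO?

FIFO COGS: 198 @ $6.30 + 167 @ $4.10 + 122 @ $2.70 + 189 @ $5.45 = $3,291.55
LIFO COGS: 230 @ $1.00 + 89 @ $1.00 + 357 @ $4.85 = $2,050.45

COGS = $2,050.45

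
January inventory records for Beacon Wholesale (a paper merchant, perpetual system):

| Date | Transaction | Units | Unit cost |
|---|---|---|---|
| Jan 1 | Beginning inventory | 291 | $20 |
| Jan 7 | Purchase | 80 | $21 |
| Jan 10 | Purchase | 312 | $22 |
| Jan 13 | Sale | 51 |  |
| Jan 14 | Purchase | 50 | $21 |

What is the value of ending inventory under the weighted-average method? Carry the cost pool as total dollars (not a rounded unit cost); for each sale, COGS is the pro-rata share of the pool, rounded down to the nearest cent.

After Jan 1: 291 on hand, pool $5,820.00 (≈ $20.0000 each)
After Jan 7: 371 on hand, pool $7,500.00 (≈ $20.2156 each)
After Jan 10: 683 on hand, pool $14,364.00 (≈ $21.0307 each)
Jan 13, sell 51: 51/683 × $14,364.00 → $1,072.56
After Jan 14: 682 on hand, pool $14,341.44 (≈ $21.0285 each)
Ending inventory (cost pool remaining) = $14,341.44

Ending inventory = $14,341.44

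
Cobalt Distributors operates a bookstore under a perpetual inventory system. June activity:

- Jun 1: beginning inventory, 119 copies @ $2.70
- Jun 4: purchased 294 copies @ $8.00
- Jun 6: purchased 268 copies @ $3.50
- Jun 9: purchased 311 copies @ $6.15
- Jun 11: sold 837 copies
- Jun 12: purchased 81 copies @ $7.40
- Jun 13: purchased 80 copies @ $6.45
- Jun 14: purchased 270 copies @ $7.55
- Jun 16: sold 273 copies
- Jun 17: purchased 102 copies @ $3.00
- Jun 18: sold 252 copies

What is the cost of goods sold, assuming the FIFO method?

COGS = $8,217.30

Jun 11, 837 sold [FIFO — oldest first]: 119 @ $2.70 + 294 @ $8.00 + 268 @ $3.50 + 156 @ $6.15 = $4,570.70
Jun 16, 273 sold [FIFO — oldest first]: 155 @ $6.15 + 81 @ $7.40 + 37 @ $6.45 = $1,791.30
Jun 18, 252 sold [FIFO — oldest first]: 43 @ $6.45 + 209 @ $7.55 = $1,855.30
Total COGS = $4,570.70 + $1,791.30 + $1,855.30 = $8,217.30
Ending inventory: 61 @ $7.55 + 102 @ $3.00 = $766.55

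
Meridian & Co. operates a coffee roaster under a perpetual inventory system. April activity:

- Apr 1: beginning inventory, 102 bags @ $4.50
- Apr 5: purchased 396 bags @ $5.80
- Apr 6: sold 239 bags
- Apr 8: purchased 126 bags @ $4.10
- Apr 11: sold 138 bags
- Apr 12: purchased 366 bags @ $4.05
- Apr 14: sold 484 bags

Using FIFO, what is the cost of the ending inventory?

Apr 6, 239 sold [FIFO — oldest first]: 102 @ $4.50 + 137 @ $5.80 = $1,253.60
Apr 11, 138 sold [FIFO — oldest first]: 138 @ $5.80 = $800.40
Apr 14, 484 sold [FIFO — oldest first]: 121 @ $5.80 + 126 @ $4.10 + 237 @ $4.05 = $2,178.25
Total COGS = $1,253.60 + $800.40 + $2,178.25 = $4,232.25
Ending inventory: 129 @ $4.05 = $522.45
Check: goods available $4,754.70 = COGS $4,232.25 + ending $522.45

Ending inventory = $522.45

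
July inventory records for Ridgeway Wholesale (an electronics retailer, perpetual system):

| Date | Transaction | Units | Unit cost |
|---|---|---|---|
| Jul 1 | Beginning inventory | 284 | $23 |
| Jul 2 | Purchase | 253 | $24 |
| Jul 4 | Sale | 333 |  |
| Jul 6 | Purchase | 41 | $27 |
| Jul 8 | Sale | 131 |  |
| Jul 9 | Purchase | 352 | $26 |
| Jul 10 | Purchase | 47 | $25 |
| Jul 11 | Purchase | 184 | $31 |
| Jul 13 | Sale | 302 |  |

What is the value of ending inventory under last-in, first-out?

Ending inventory = $9,928

Jul 4, 333 sold [LIFO — newest first]: 253 @ $24 + 80 @ $23 = $7,912
Jul 8, 131 sold [LIFO — newest first]: 41 @ $27 + 90 @ $23 = $3,177
Jul 13, 302 sold [LIFO — newest first]: 184 @ $31 + 47 @ $25 + 71 @ $26 = $8,725
Total COGS = $7,912 + $3,177 + $8,725 = $19,814
Ending inventory: 114 @ $23 + 281 @ $26 = $9,928
Check: goods available $29,742 = COGS $19,814 + ending $9,928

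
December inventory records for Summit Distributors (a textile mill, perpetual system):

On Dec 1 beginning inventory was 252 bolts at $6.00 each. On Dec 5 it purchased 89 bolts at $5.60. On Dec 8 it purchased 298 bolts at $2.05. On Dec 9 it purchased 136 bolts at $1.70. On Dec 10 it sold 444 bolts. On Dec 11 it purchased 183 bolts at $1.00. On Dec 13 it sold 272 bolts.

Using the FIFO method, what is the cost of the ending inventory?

Ending inventory = $283.30

Dec 10, 444 sold [FIFO — oldest first]: 252 @ $6.00 + 89 @ $5.60 + 103 @ $2.05 = $2,221.55
Dec 13, 272 sold [FIFO — oldest first]: 195 @ $2.05 + 77 @ $1.70 = $530.65
Total COGS = $2,221.55 + $530.65 = $2,752.20
Ending inventory: 59 @ $1.70 + 183 @ $1.00 = $283.30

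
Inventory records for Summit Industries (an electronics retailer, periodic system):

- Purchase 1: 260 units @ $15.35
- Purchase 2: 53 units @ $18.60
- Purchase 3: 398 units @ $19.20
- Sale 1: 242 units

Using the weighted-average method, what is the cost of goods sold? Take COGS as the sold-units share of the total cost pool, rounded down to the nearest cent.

COGS = $4,294.87

Sale 1, sell 242: 242/711 × $12,618.40 → $4,294.87
Ending inventory (cost pool remaining) = $8,323.53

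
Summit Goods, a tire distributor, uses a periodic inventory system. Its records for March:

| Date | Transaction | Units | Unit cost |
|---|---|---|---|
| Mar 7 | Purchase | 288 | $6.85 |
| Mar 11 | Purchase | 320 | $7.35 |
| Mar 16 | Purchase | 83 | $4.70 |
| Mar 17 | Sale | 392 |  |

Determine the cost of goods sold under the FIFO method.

COGS = $2,737.20

Mar 17, 392 sold [FIFO — oldest first]: 288 @ $6.85 + 104 @ $7.35 = $2,737.20
Ending inventory: 216 @ $7.35 + 83 @ $4.70 = $1,977.70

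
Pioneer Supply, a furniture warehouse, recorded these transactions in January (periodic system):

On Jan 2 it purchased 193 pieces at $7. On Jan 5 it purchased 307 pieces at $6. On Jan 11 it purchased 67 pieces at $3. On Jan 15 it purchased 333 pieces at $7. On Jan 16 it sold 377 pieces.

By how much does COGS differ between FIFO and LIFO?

FIFO COGS: 193 @ $7 + 184 @ $6 = $2,455
LIFO COGS: 333 @ $7 + 44 @ $3 = $2,463
Difference = |$2,455 − $2,463| = $8

$8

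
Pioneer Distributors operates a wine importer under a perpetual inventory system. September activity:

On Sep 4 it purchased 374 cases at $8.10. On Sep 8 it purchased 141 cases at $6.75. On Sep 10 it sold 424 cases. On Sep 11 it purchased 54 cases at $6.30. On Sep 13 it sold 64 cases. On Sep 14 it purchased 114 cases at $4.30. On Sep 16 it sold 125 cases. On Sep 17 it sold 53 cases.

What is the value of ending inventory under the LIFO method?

Sep 10, 424 sold [LIFO — newest first]: 141 @ $6.75 + 283 @ $8.10 = $3,244.05
Sep 13, 64 sold [LIFO — newest first]: 54 @ $6.30 + 10 @ $8.10 = $421.20
Sep 16, 125 sold [LIFO — newest first]: 114 @ $4.30 + 11 @ $8.10 = $579.30
Sep 17, 53 sold [LIFO — newest first]: 53 @ $8.10 = $429.30
Total COGS = $3,244.05 + $421.20 + $579.30 + $429.30 = $4,673.85
Ending inventory: 17 @ $8.10 = $137.70
Check: goods available $4,811.55 = COGS $4,673.85 + ending $137.70

Ending inventory = $137.70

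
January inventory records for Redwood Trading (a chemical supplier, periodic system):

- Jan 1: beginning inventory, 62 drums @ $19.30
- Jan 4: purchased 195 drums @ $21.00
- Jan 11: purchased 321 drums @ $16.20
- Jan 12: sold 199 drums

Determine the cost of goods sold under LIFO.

Jan 12, 199 sold [LIFO — newest first]: 199 @ $16.20 = $3,223.80
Ending inventory: 62 @ $19.30 + 195 @ $21.00 + 122 @ $16.20 = $7,268.00

COGS = $3,223.80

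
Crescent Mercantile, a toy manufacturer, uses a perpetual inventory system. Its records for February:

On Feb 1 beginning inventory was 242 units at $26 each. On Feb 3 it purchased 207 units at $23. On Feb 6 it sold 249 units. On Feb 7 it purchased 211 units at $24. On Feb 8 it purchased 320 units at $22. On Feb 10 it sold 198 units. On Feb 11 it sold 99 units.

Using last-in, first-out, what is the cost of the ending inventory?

Ending inventory = $10,770

Feb 6, 249 sold [LIFO — newest first]: 207 @ $23 + 42 @ $26 = $5,853
Feb 10, 198 sold [LIFO — newest first]: 198 @ $22 = $4,356
Feb 11, 99 sold [LIFO — newest first]: 99 @ $22 = $2,178
Total COGS = $5,853 + $4,356 + $2,178 = $12,387
Ending inventory: 200 @ $26 + 211 @ $24 + 23 @ $22 = $10,770
Check: goods available $23,157 = COGS $12,387 + ending $10,770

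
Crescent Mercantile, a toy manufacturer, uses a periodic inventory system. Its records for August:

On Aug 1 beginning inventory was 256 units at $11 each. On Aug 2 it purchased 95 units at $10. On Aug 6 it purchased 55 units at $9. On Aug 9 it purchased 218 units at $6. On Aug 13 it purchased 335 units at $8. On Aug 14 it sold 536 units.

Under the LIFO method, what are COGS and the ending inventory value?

Aug 14, 536 sold [LIFO — newest first]: 335 @ $8 + 201 @ $6 = $3,886
Ending inventory: 256 @ $11 + 95 @ $10 + 55 @ $9 + 17 @ $6 = $4,363

COGS = $3,886; ending inventory = $4,363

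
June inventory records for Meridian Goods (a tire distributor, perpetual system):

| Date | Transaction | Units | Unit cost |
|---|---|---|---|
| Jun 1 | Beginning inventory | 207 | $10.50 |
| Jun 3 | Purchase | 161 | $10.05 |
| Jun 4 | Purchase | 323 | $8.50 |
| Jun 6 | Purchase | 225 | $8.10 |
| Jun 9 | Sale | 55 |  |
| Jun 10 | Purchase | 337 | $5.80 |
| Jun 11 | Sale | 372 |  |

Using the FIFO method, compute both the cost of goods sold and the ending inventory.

COGS = $4,293.05; ending inventory = $6,021.10

Jun 9, 55 sold [FIFO — oldest first]: 55 @ $10.50 = $577.50
Jun 11, 372 sold [FIFO — oldest first]: 152 @ $10.50 + 161 @ $10.05 + 59 @ $8.50 = $3,715.55
Total COGS = $577.50 + $3,715.55 = $4,293.05
Ending inventory: 264 @ $8.50 + 225 @ $8.10 + 337 @ $5.80 = $6,021.10
Check: goods available $10,314.15 = COGS $4,293.05 + ending $6,021.10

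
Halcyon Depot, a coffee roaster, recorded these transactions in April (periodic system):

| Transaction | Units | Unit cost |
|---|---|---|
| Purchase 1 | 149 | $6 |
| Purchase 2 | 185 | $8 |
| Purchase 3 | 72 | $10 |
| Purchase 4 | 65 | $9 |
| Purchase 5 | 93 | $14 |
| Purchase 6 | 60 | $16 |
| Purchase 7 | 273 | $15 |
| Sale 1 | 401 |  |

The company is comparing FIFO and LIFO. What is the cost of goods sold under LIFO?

FIFO COGS: 149 @ $6 + 185 @ $8 + 67 @ $10 = $3,044
LIFO COGS: 273 @ $15 + 60 @ $16 + 68 @ $14 = $6,007

COGS = $6,007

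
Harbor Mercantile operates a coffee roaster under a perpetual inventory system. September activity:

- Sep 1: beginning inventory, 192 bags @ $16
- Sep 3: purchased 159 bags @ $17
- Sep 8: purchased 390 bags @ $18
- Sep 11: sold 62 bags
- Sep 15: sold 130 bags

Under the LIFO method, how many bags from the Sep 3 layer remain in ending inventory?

Sep 11, 62 sold [LIFO — newest first]: 62 @ $18 = $1,116
Sep 15, 130 sold [LIFO — newest first]: 130 @ $18 = $2,340
Total COGS = $1,116 + $2,340 = $3,456
Ending inventory: 192 @ $16 + 159 @ $17 + 198 @ $18 = $9,339

159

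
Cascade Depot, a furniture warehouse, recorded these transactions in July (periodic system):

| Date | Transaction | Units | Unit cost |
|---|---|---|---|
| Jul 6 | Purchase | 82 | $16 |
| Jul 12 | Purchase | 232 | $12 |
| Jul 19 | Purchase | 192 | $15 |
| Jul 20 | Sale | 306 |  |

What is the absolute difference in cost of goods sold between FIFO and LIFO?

FIFO COGS: 82 @ $16 + 224 @ $12 = $4,000
LIFO COGS: 192 @ $15 + 114 @ $12 = $4,248
Difference = |$4,000 − $4,248| = $248

$248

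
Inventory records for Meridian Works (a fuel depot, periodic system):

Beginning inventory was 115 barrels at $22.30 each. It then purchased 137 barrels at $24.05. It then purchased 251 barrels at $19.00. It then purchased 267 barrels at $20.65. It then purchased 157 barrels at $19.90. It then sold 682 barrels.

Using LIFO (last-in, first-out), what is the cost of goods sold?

Sale 1 (682) [LIFO — newest first]: 157 @ $19.90 + 267 @ $20.65 + 251 @ $19.00 + 7 @ $24.05 = $13,575.20
Ending inventory: 115 @ $22.30 + 130 @ $24.05 = $5,691.00
Check: goods available $19,266.20 = COGS $13,575.20 + ending $5,691.00

COGS = $13,575.20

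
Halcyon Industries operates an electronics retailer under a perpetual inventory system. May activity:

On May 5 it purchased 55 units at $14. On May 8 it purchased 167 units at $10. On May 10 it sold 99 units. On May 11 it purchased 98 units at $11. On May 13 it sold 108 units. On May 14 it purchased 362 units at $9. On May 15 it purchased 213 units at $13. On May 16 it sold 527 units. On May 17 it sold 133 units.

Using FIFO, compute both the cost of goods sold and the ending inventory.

May 10, 99 sold [FIFO — oldest first]: 55 @ $14 + 44 @ $10 = $1,210
May 13, 108 sold [FIFO — oldest first]: 108 @ $10 = $1,080
May 16, 527 sold [FIFO — oldest first]: 15 @ $10 + 98 @ $11 + 362 @ $9 + 52 @ $13 = $5,162
May 17, 133 sold [FIFO — oldest first]: 133 @ $13 = $1,729
Total COGS = $1,210 + $1,080 + $5,162 + $1,729 = $9,181
Ending inventory: 28 @ $13 = $364
Check: goods available $9,545 = COGS $9,181 + ending $364

COGS = $9,181; ending inventory = $364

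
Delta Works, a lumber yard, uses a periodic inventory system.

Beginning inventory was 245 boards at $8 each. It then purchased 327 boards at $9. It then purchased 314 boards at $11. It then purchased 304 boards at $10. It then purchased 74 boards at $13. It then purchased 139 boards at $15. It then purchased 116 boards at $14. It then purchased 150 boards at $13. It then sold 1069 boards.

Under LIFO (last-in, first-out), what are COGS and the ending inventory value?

COGS = $12,807; ending inventory = $5,211

Sale 1 (1069) [LIFO — newest first]: 150 @ $13 + 116 @ $14 + 139 @ $15 + 74 @ $13 + 304 @ $10 + 286 @ $11 = $12,807
Ending inventory: 245 @ $8 + 327 @ $9 + 28 @ $11 = $5,211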